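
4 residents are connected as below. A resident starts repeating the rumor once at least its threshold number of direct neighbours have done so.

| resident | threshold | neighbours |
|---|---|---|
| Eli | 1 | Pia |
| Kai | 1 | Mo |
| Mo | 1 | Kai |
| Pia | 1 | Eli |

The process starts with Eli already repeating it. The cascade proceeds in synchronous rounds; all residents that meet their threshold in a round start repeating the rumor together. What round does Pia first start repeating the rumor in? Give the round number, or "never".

2

Round 1 — Eli starts repeating the rumor (initial).
Round 2 — checking thresholds:
  Pia: 1 of 1 neighbours ≥ 1, starts repeating the rumor.
Round 3 — no new spreads; cascade stops.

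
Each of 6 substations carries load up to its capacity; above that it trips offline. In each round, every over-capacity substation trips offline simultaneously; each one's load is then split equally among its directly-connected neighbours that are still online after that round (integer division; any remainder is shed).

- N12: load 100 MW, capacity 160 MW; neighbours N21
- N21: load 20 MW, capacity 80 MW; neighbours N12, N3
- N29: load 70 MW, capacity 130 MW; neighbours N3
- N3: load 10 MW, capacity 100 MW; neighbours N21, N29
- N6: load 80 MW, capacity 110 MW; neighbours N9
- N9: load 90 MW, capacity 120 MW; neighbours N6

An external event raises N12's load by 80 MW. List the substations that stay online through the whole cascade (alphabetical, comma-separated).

Round 1 — N12 at 180 > 160. N12 trips offline.
  N12 sheds 180 MW to N21: 180 each.
    N21: 20+180 = 200 > 80
Round 2 — N21 trips offline.
  N21 sheds 200 MW to N3: 200 each.
    N3: 10+200 = 210 > 100
Round 3 — N3 trips offline.
  N3 sheds 210 MW to N29: 210 each.
    N29: 70+210 = 280 > 130
Round 4 — N29 trips offline.
  N29 sheds 280 MW: no online neighbours, lost.
No further trips.

N6, N9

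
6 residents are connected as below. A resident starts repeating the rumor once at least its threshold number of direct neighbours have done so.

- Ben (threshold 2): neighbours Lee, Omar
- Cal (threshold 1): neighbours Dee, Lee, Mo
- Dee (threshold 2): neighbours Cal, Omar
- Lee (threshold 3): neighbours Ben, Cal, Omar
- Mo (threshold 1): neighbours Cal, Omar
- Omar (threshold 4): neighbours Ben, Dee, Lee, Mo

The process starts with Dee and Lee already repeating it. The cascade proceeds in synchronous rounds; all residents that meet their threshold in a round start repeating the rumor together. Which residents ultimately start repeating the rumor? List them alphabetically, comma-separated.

Cal, Dee, Lee, Mo

Round 1 — Dee, Lee start repeating the rumor (initial).
Round 2 — checking thresholds:
  Ben: 1 of 2 neighbours < 2, holds.
  Cal: 2 of 3 neighbours ≥ 1, starts repeating the rumor.
  Omar: 2 of 4 neighbours < 4, holds.
Round 3 — checking thresholds:
  Ben: 1 of 2 neighbours < 2, holds.
  Mo: 1 of 2 neighbours ≥ 1, starts repeating the rumor.
  Omar: 2 of 4 neighbours < 4, holds.
Round 4 — no new spreads; cascade stops.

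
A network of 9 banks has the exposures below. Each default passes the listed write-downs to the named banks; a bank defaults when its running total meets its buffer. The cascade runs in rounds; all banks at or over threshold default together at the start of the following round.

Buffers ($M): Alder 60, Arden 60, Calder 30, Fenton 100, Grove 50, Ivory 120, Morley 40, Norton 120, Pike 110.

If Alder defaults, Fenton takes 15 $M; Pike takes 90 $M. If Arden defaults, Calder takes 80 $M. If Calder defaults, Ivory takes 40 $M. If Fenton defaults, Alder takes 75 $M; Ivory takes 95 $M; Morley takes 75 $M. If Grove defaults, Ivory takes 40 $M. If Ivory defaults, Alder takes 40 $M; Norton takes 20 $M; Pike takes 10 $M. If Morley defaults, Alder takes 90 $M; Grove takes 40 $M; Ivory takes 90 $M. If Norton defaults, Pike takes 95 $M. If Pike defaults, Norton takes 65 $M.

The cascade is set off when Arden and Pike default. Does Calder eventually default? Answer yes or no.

Round 1 — Arden, Pike default (initial).
  Calder: +80 → 80 ≥ 30
  Norton: +65 → 65 < 120
Round 2 — Calder defaults.
  Ivory: +40 → 40 < 120
No further defaults.

yes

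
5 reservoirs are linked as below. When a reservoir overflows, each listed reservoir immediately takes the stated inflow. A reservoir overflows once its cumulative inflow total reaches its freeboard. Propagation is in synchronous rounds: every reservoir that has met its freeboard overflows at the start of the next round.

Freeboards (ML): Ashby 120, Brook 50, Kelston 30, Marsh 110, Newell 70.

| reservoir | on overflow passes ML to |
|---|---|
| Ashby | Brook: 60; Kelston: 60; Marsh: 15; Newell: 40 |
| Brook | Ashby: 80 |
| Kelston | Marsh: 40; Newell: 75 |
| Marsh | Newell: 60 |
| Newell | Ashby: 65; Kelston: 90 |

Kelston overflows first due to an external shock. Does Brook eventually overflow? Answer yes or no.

Round 1 — Kelston overflows (initial).
  Marsh: +40 → 40 < 110
  Newell: +75 → 75 ≥ 70
Round 2 — Newell overflows.
  Ashby: +65 → 65 < 120
No further overflows.

no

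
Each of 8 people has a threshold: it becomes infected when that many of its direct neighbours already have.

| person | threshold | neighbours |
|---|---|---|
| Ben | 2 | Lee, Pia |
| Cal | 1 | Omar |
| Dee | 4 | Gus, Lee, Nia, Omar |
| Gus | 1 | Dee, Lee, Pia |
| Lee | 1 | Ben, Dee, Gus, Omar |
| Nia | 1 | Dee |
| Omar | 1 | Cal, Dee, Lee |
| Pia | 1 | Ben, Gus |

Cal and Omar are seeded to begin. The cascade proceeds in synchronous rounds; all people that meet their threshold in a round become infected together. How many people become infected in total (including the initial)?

6

Round 1 — Cal, Omar become infected (initial).
Round 2 — checking thresholds:
  Dee: 1 of 4 neighbours < 4, holds.
  Lee: 1 of 4 neighbours ≥ 1, becomes infected.
Round 3 — checking thresholds:
  Ben: 1 of 2 neighbours < 2, holds.
  Dee: 2 of 4 neighbours < 4, holds.
  Gus: 1 of 3 neighbours ≥ 1, becomes infected.
Round 4 — checking thresholds:
  Ben: 1 of 2 neighbours < 2, holds.
  Dee: 3 of 4 neighbours < 4, holds.
  Pia: 1 of 2 neighbours ≥ 1, becomes infected.
Round 5 — checking thresholds:
  Ben: 2 of 2 neighbours ≥ 2, becomes infected.
  Dee: 3 of 4 neighbours < 4, holds.
Round 6 — no new infections; cascade stops.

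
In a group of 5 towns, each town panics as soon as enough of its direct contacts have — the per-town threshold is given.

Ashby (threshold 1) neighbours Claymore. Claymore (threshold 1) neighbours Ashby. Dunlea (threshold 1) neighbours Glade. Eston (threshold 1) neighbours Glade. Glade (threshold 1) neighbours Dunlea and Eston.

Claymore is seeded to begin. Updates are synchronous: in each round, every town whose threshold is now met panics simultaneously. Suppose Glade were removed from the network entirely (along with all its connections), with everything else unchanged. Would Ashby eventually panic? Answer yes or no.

With Glade removed:
Round 1 — Claymore panics (initial).
Round 2 — checking thresholds:
  Ashby: 1 of 1 neighbours ≥ 1, panics.
Round 3 — no new panics; cascade stops.

yes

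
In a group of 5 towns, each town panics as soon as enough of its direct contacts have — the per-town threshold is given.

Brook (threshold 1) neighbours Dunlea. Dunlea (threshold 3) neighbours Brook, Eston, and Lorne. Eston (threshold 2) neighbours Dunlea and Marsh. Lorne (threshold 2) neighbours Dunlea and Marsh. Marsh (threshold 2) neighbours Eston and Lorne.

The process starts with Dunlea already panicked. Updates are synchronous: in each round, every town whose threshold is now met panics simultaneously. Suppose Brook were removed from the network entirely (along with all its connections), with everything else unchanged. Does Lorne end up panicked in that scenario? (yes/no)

no

With Brook removed:
Round 1 — Dunlea panics (initial).
Round 2 — no new panics; cascade stops.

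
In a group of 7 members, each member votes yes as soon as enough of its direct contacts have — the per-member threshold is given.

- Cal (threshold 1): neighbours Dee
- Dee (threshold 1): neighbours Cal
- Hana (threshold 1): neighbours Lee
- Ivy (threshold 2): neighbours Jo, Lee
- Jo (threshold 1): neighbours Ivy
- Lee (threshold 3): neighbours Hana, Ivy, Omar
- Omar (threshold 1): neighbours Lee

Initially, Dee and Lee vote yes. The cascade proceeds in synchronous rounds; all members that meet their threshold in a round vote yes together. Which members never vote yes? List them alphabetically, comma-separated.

Round 1 — Dee, Lee vote yes (initial).
Round 2 — checking thresholds:
  Cal: 1 of 1 neighbours ≥ 1, votes yes.
  Hana: 1 of 1 neighbours ≥ 1, votes yes.
  Ivy: 1 of 2 neighbours < 2, holds.
  Omar: 1 of 1 neighbours ≥ 1, votes yes.
Round 3 — no new yes votes; cascade stops.

Ivy, Jo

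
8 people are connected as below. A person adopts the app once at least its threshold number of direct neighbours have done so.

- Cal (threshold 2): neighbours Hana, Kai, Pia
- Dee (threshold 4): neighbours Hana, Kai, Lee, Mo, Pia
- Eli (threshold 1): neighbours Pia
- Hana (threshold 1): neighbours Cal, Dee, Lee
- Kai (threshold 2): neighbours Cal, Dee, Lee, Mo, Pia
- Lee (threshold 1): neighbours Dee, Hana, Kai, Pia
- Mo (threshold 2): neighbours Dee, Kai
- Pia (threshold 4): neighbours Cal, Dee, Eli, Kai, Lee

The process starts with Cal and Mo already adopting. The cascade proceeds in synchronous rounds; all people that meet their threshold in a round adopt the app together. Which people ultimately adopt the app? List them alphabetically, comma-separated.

Cal, Dee, Eli, Hana, Kai, Lee, Mo, Pia

Round 1 — Cal, Mo adopt the app (initial).
Round 2 — checking thresholds:
  Dee: 1 of 5 neighbours < 4, holds.
  Hana: 1 of 3 neighbours ≥ 1, adopts the app.
  Kai: 2 of 5 neighbours ≥ 2, adopts the app.
  Pia: 1 of 5 neighbours < 4, holds.
Round 3 — checking thresholds:
  Dee: 3 of 5 neighbours < 4, holds.
  Lee: 2 of 4 neighbours ≥ 1, adopts the app.
  Pia: 2 of 5 neighbours < 4, holds.
Round 4 — checking thresholds:
  Dee: 4 of 5 neighbours ≥ 4, adopts the app.
  Pia: 3 of 5 neighbours < 4, holds.
Round 5 — checking thresholds:
  Pia: 4 of 5 neighbours ≥ 4, adopts the app.
Round 6 — checking thresholds:
  Eli: 1 of 1 neighbours ≥ 1, adopts the app.
Round 7 — no new adoptions; cascade stops.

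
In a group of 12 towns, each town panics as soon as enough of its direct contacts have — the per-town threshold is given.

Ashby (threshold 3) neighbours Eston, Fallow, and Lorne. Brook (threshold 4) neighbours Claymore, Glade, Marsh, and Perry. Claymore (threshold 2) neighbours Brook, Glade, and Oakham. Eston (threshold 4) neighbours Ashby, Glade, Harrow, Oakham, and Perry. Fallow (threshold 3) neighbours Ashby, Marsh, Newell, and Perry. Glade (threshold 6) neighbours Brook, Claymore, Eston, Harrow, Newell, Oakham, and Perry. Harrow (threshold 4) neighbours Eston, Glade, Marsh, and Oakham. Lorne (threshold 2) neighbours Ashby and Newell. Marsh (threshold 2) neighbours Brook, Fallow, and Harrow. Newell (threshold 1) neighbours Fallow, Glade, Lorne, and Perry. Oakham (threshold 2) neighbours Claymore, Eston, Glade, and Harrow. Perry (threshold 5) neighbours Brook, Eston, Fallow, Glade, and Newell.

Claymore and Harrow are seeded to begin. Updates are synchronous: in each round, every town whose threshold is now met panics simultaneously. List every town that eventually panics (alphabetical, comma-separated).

Claymore, Harrow, Oakham

Round 1 — Claymore, Harrow panic (initial).
Round 2 — checking thresholds:
  Brook: 1 of 4 neighbours < 4, below threshold.
  Eston: 1 of 5 neighbours < 4, below threshold.
  Glade: 2 of 7 neighbours < 6, below threshold.
  Marsh: 1 of 3 neighbours < 2, below threshold.
  Oakham: 2 of 4 neighbours ≥ 2, panics.
Round 3 — no new panics; cascade stops.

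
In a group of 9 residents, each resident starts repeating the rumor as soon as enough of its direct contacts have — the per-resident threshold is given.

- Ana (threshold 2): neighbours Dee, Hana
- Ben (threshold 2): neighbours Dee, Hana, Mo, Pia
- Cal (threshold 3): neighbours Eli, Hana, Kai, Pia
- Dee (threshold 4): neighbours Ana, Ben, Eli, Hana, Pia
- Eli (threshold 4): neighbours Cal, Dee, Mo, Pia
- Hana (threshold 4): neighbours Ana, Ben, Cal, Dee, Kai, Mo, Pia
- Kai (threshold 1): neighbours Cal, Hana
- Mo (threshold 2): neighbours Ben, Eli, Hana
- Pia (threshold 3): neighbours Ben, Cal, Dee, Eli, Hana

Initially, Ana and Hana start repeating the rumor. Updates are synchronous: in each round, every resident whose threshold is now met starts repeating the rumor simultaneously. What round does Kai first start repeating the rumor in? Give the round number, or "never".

2

Round 1 — Ana, Hana start repeating the rumor (initial).
Round 2 — checking thresholds:
  Ben: 1 of 4 neighbours < 2, holds.
  Cal: 1 of 4 neighbours < 3, holds.
  Dee: 2 of 5 neighbours < 4, holds.
  Kai: 1 of 2 neighbours ≥ 1, starts repeating the rumor.
  Mo: 1 of 3 neighbours < 2, holds.
  Pia: 1 of 5 neighbours < 3, holds.
Round 3 — no new spreads; cascade stops.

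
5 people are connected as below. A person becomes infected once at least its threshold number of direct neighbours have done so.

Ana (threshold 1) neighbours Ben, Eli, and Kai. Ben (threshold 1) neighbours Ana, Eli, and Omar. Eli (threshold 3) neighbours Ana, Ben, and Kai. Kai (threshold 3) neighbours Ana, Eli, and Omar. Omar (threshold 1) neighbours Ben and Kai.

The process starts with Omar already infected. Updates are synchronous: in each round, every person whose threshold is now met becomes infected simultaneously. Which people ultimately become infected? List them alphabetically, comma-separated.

Round 1 — Omar becomes infected (initial).
Round 2 — checking thresholds:
  Ben: 1 of 3 neighbours ≥ 1, becomes infected.
  Kai: 1 of 3 neighbours < 3, not yet.
Round 3 — checking thresholds:
  Ana: 1 of 3 neighbours ≥ 1, becomes infected.
  Eli: 1 of 3 neighbours < 3, not yet.
  Kai: 1 of 3 neighbours < 3, not yet.
Round 4 — no new infections; cascade stops.

Ana, Ben, Omar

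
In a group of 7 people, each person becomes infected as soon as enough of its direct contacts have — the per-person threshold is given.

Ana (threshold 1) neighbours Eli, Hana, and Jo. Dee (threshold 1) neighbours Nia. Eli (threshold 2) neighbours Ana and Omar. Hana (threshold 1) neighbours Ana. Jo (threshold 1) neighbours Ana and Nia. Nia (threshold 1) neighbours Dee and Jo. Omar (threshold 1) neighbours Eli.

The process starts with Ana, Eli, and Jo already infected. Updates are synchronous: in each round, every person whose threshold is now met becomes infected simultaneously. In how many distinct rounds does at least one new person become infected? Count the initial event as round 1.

3

Round 1 — Ana, Eli, Jo become infected (initial).
Round 2 — checking thresholds:
  Hana: 1 of 1 neighbours ≥ 1, becomes infected.
  Nia: 1 of 2 neighbours ≥ 1, becomes infected.
  Omar: 1 of 1 neighbours ≥ 1, becomes infected.
Round 3 — checking thresholds:
  Dee: 1 of 1 neighbours ≥ 1, becomes infected.
Round 4 — no new infections; cascade stops.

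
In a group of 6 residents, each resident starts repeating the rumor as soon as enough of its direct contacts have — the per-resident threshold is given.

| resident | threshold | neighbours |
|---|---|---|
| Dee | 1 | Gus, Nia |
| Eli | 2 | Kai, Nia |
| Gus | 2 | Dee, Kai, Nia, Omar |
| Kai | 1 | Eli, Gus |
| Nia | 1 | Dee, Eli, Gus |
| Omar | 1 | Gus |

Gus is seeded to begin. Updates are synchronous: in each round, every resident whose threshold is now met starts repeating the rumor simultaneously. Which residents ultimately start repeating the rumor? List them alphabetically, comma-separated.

Round 1 — Gus starts repeating the rumor (initial).
Round 2 — checking thresholds:
  Dee: 1 of 2 neighbours ≥ 1, starts repeating the rumor.
  Kai: 1 of 2 neighbours ≥ 1, starts repeating the rumor.
  Nia: 1 of 3 neighbours ≥ 1, starts repeating the rumor.
  Omar: 1 of 1 neighbours ≥ 1, starts repeating the rumor.
Round 3 — checking thresholds:
  Eli: 2 of 2 neighbours ≥ 2, starts repeating the rumor.
Round 4 — no new spreads; cascade stops.

Dee, Eli, Gus, Kai, Nia, Omar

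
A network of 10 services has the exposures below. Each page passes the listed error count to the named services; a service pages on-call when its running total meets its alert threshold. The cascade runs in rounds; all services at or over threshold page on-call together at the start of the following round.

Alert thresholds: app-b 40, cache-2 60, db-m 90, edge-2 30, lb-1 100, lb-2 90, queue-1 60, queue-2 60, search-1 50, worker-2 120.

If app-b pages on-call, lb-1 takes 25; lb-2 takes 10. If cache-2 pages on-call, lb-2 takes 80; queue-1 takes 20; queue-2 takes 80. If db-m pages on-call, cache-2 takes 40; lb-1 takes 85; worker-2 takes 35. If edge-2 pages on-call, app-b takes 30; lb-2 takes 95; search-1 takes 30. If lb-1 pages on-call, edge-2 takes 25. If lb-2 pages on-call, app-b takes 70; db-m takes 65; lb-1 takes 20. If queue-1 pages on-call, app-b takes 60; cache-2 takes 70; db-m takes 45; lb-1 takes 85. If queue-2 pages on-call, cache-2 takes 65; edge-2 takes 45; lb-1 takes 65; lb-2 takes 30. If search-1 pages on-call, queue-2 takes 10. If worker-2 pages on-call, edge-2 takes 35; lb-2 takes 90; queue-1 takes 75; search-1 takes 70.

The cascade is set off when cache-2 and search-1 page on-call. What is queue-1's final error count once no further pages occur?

20

Round 1 — cache-2, search-1 page on-call (initial).
  lb-2: +80 → 80 < 90
  queue-1: +20 → 20 < 60
  queue-2: +80+10 → 90 ≥ 60
Round 2 — queue-2 pages on-call.
  edge-2: +45 → 45 ≥ 30
  lb-1: +65 → 65 < 100
  lb-2: +30 → 110 ≥ 90
Round 3 — edge-2, lb-2 page on-call.
  app-b: +30+70 → 100 ≥ 40
  db-m: +65 → 65 < 90
  lb-1: +20 → 85 < 100
Round 4 — app-b pages on-call.
  lb-1: +25 → 110 ≥ 100
Round 5 — lb-1 pages on-call.
No further pages.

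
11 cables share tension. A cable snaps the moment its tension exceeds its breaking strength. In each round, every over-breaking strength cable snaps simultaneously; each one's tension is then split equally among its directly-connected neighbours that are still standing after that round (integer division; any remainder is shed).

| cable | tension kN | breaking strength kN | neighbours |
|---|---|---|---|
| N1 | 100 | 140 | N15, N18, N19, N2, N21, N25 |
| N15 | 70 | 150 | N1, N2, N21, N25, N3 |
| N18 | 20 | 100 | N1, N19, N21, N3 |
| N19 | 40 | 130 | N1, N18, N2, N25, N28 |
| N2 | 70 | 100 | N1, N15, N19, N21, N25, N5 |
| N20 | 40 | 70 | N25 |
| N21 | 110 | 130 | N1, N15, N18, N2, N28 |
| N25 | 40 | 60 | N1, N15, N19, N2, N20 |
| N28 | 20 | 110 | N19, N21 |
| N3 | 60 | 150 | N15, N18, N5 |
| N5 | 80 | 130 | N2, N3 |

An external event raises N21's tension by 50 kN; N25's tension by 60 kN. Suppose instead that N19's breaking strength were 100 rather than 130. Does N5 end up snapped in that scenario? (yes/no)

yes

With N19's breaking strength at 100:
Round 1 — N21 at 160 > 130; N25 at 100 > 60. N21, N25 snap.
  N21 sheds 160 kN to N1, N15, N18, N2, N28: 32 each.
    N1: 100+32 = 132 ≤ 140
    N15: 70+32 = 102 ≤ 150
    N18: 20+32 = 52 ≤ 100
    N2: 70+32 = 102 > 100
    N28: 20+32 = 52 ≤ 110
  N25 sheds 100 kN to N1, N15, N19, N2, N20: 20 each.
    N1: 132+20 = 152 > 140
    N15: 102+20 = 122 ≤ 150
    N19: 40+20 = 60 ≤ 100
    N2: 102+20 = 122 > 100
    N20: 40+20 = 60 ≤ 70
Round 2 — N1, N2 snap.
  N1 sheds 152 kN to N15, N18, N19: 50 each (2 lost).
    N15: 122+50 = 172 > 150
    N18: 52+50 = 102 > 100
    N19: 60+50 = 110 > 100
  N2 sheds 122 kN to N15, N19, N5: 40 each (2 lost).
    N15: 172+40 = 212 > 150
    N19: 110+40 = 150 > 100
    N5: 80+40 = 120 ≤ 130
Round 3 — N15, N18, N19 snap.
  N15 sheds 212 kN to N3: 212 each.
    N3: 60+212 = 272 > 150
  N18 sheds 102 kN to N3: 102 each.
    N3: 272+102 = 374 > 150
  N19 sheds 150 kN to N28: 150 each.
    N28: 52+150 = 202 > 110
Round 4 — N28, N3 snap.
  N28 sheds 202 kN: no online neighbours, lost.
  N3 sheds 374 kN to N5: 374 each.
    N5: 120+374 = 494 > 130
Round 5 — N5 snaps.
  N5 sheds 494 kN: no online neighbours, lost.
No further breaks.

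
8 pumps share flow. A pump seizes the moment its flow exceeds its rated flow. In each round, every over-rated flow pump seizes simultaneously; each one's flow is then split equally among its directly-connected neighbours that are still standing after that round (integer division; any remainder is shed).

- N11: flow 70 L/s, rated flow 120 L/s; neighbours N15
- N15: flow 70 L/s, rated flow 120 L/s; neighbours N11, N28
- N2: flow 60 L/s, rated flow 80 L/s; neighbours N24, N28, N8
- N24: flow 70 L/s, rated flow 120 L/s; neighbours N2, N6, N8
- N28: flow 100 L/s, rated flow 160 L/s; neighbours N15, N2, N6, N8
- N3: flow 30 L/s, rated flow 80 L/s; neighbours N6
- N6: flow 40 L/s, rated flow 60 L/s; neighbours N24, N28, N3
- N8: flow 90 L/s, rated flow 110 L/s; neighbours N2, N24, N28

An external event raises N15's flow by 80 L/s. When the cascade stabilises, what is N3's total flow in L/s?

Round 1 — N15 at 150 > 120. N15 seizes.
  N15 sheds 150 L/s to N11, N28: 75 each.
    N11: 70+75 = 145 > 120
    N28: 100+75 = 175 > 160
Round 2 — N11, N28 seize.
  N11 sheds 145 L/s: no online neighbours, lost.
  N28 sheds 175 L/s to N2, N6, N8: 58 each (1 lost).
    N2: 60+58 = 118 > 80
    N6: 40+58 = 98 > 60
    N8: 90+58 = 148 > 110
Round 3 — N2, N6, N8 seize.
  N2 sheds 118 L/s to N24: 118 each.
    N24: 70+118 = 188 > 120
  N6 sheds 98 L/s to N24, N3: 49 each.
    N24: 188+49 = 237 > 120
    N3: 30+49 = 79 ≤ 80
  N8 sheds 148 L/s to N24: 148 each.
    N24: 237+148 = 385 > 120
Round 4 — N24 seizes.
  N24 sheds 385 L/s: no online neighbours, lost.
No further seizures.

79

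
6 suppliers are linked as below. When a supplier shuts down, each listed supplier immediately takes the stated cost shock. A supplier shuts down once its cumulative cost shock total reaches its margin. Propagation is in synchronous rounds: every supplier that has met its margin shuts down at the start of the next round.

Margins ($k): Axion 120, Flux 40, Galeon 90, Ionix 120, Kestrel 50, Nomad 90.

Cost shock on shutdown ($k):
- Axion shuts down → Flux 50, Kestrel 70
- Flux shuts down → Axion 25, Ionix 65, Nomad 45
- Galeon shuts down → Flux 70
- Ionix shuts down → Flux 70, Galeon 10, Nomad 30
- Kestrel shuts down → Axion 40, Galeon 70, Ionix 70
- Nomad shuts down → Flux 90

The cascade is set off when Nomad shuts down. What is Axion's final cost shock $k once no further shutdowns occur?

Round 1 — Nomad shuts down (initial).
  Flux: +90 → 90 ≥ 40
Round 2 — Flux shuts down.
  Axion: +25 → 25 < 120
  Ionix: +65 → 65 < 120
No further shutdowns.

25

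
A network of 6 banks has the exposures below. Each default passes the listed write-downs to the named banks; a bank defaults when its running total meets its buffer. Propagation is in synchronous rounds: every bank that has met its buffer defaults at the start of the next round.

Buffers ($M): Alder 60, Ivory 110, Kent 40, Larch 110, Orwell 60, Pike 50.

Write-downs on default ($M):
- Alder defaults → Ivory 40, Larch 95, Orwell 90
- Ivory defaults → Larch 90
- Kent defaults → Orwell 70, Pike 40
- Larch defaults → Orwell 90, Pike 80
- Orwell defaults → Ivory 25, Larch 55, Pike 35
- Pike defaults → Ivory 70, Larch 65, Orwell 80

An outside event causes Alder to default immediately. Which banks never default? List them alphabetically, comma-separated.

Kent

Round 1 — Alder defaults (initial).
  Ivory: +40 → 40 < 110
  Larch: +95 → 95 < 110
  Orwell: +90 → 90 ≥ 60
Round 2 — Orwell defaults.
  Ivory: +25 → 65 < 110
  Larch: +55 → 150 ≥ 110
  Pike: +35 → 35 < 50
Round 3 — Larch defaults.
  Pike: +80 → 115 ≥ 50
Round 4 — Pike defaults.
  Ivory: +70 → 135 ≥ 110
Round 5 — Ivory defaults.
No further defaults.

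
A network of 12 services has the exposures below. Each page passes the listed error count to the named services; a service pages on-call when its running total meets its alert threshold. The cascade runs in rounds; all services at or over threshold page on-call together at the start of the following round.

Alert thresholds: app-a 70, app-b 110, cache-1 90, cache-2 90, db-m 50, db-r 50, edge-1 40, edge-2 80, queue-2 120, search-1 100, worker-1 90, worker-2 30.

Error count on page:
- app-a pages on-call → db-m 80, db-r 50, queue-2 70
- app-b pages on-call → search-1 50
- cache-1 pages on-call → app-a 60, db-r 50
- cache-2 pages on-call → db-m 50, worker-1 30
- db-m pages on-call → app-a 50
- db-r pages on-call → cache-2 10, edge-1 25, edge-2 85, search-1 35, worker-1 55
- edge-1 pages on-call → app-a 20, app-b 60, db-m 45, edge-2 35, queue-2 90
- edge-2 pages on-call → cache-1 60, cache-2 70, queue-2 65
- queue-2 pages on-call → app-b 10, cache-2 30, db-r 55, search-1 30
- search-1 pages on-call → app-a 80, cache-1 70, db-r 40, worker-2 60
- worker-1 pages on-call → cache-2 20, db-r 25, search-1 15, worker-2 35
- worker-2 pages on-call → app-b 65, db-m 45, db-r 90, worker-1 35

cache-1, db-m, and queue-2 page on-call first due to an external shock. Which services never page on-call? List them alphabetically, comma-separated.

Round 1 — cache-1, db-m, queue-2 page on-call (initial).
  app-a: +60+50 → 110 ≥ 70
  app-b: +10 → 10 < 110
  cache-2: +30 → 30 < 90
  db-r: +50+55 → 105 ≥ 50
  search-1: +30 → 30 < 100
Round 2 — app-a, db-r page on-call.
  cache-2: +10 → 40 < 90
  edge-1: +25 → 25 < 40
  edge-2: +85 → 85 ≥ 80
  search-1: +35 → 65 < 100
  worker-1: +55 → 55 < 90
Round 3 — edge-2 pages on-call.
  cache-2: +70 → 110 ≥ 90
Round 4 — cache-2 pages on-call.
  worker-1: +30 → 85 < 90
No further pages.

app-b, edge-1, search-1, worker-1, worker-2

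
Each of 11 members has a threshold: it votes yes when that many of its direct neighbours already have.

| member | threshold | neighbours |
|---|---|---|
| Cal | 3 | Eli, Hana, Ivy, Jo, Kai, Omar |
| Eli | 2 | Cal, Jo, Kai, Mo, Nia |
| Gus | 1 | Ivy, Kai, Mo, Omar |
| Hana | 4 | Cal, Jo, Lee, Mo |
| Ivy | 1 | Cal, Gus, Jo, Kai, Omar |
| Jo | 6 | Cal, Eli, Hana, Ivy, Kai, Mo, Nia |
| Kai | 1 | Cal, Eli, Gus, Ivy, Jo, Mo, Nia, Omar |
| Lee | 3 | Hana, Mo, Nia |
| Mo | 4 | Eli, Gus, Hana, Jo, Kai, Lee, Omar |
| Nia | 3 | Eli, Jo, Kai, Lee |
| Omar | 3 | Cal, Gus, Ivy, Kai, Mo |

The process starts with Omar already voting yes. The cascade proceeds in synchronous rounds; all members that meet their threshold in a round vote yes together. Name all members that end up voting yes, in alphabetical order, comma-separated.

Round 1 — Omar votes yes (initial).
Round 2 — checking thresholds:
  Cal: 1 of 6 neighbours < 3, below threshold.
  Gus: 1 of 4 neighbours ≥ 1, votes yes.
  Ivy: 1 of 5 neighbours ≥ 1, votes yes.
  Kai: 1 of 8 neighbours ≥ 1, votes yes.
  Mo: 1 of 7 neighbours < 4, below threshold.
Round 3 — checking thresholds:
  Cal: 3 of 6 neighbours ≥ 3, votes yes.
  Eli: 1 of 5 neighbours < 2, below threshold.
  Jo: 2 of 7 neighbours < 6, below threshold.
  Mo: 3 of 7 neighbours < 4, below threshold.
  Nia: 1 of 4 neighbours < 3, below threshold.
Round 4 — checking thresholds:
  Eli: 2 of 5 neighbours ≥ 2, votes yes.
  Hana: 1 of 4 neighbours < 4, below threshold.
  Jo: 3 of 7 neighbours < 6, below threshold.
  Mo: 3 of 7 neighbours < 4, below threshold.
  Nia: 1 of 4 neighbours < 3, below threshold.
Round 5 — checking thresholds:
  Hana: 1 of 4 neighbours < 4, below threshold.
  Jo: 4 of 7 neighbours < 6, below threshold.
  Mo: 4 of 7 neighbours ≥ 4, votes yes.
  Nia: 2 of 4 neighbours < 3, below threshold.
Round 6 — no new yes votes; cascade stops.

Cal, Eli, Gus, Ivy, Kai, Mo, Omar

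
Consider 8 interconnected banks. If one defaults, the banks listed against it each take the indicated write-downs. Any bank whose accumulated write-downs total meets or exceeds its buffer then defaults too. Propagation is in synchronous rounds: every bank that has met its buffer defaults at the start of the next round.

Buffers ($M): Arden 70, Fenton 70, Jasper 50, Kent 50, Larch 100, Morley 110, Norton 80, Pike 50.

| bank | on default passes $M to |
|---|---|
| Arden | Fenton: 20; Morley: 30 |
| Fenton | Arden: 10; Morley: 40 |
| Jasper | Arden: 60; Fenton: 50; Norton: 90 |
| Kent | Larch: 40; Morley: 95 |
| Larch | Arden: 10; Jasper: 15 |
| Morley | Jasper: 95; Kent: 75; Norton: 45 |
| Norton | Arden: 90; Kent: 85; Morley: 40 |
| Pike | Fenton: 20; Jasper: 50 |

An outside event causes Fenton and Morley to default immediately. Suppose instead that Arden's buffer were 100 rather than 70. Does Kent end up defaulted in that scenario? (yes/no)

yes

With Arden's buffer at 100:
Round 1 — Fenton, Morley default (initial).
  Arden: +10 → 10 < 100
  Jasper: +95 → 95 ≥ 50
  Kent: +75 → 75 ≥ 50
  Norton: +45 → 45 < 80
Round 2 — Jasper, Kent default.
  Arden: +60 → 70 < 100
  Larch: +40 → 40 < 100
  Norton: +90 → 135 ≥ 80
Round 3 — Norton defaults.
  Arden: +90 → 160 ≥ 100
Round 4 — Arden defaults.
No further defaults.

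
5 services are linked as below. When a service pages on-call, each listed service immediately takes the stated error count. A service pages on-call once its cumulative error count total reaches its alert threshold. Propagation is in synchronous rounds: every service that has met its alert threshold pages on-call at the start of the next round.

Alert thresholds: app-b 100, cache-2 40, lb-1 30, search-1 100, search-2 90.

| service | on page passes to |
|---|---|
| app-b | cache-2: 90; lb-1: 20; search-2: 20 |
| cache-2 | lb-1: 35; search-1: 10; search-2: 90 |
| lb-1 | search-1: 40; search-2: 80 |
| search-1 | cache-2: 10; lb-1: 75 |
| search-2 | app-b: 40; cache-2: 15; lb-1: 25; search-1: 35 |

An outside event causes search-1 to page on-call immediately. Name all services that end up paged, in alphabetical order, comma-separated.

Round 1 — search-1 pages on-call (initial).
  cache-2: +10 → 10 < 40
  lb-1: +75 → 75 ≥ 30
Round 2 — lb-1 pages on-call.
  search-2: +80 → 80 < 90
No further pages.

lb-1, search-1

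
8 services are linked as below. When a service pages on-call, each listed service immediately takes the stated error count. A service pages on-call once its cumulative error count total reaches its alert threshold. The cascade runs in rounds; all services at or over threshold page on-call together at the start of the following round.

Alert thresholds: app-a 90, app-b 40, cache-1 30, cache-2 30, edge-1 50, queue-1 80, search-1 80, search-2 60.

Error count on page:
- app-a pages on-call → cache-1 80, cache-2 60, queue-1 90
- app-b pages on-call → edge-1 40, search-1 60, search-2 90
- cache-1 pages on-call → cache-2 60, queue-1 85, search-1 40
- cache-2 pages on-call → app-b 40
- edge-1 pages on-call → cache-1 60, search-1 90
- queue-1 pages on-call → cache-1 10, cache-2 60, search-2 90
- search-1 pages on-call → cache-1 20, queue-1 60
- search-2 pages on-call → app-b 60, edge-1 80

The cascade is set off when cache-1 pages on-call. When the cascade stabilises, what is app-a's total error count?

Round 1 — cache-1 pages on-call (initial).
  cache-2: +60 → 60 ≥ 30
  queue-1: +85 → 85 ≥ 80
  search-1: +40 → 40 < 80
Round 2 — cache-2, queue-1 page on-call.
  app-b: +40 → 40 ≥ 40
  search-2: +90 → 90 ≥ 60
Round 3 — app-b, search-2 page on-call.
  edge-1: +40+80 → 120 ≥ 50
  search-1: +60 → 100 ≥ 80
Round 4 — edge-1, search-1 page on-call.
No further pages.

0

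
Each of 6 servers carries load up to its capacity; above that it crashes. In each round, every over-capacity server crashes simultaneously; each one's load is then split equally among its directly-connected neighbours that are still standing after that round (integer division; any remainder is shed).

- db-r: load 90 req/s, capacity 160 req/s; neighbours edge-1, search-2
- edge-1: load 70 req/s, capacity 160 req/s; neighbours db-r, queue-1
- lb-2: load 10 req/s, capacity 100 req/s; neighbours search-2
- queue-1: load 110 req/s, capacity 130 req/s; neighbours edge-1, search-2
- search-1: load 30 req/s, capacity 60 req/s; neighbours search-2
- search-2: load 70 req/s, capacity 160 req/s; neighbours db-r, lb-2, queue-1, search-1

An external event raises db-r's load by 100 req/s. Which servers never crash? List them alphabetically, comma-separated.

lb-2

Round 1 — db-r at 190 > 160. db-r crashes.
  db-r sheds 190 req/s to edge-1, search-2: 95 each.
    edge-1: 70+95 = 165 > 160
    search-2: 70+95 = 165 > 160
Round 2 — edge-1, search-2 crash.
  edge-1 sheds 165 req/s to queue-1: 165 each.
    queue-1: 110+165 = 275 > 130
  search-2 sheds 165 req/s to lb-2, queue-1, search-1: 55 each.
    lb-2: 10+55 = 65 ≤ 100
    queue-1: 275+55 = 330 > 130
    search-1: 30+55 = 85 > 60
Round 3 — queue-1, search-1 crash.
  queue-1 sheds 330 req/s: no online neighbours, lost.
  search-1 sheds 85 req/s: no online neighbours, lost.
No further crashes.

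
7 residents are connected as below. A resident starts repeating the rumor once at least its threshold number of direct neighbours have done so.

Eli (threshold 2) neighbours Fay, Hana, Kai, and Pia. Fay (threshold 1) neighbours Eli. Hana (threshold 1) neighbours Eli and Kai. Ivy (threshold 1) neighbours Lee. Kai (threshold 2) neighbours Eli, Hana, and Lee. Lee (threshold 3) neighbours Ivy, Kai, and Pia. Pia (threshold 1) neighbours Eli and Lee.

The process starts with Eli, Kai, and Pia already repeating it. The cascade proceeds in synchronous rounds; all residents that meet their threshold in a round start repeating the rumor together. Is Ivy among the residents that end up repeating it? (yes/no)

Round 1 — Eli, Kai, Pia start repeating the rumor (initial).
Round 2 — checking thresholds:
  Fay: 1 of 1 neighbours ≥ 1, starts repeating the rumor.
  Hana: 2 of 2 neighbours ≥ 1, starts repeating the rumor.
  Lee: 2 of 3 neighbours < 3, below threshold.
Round 3 — no new spreads; cascade stops.

no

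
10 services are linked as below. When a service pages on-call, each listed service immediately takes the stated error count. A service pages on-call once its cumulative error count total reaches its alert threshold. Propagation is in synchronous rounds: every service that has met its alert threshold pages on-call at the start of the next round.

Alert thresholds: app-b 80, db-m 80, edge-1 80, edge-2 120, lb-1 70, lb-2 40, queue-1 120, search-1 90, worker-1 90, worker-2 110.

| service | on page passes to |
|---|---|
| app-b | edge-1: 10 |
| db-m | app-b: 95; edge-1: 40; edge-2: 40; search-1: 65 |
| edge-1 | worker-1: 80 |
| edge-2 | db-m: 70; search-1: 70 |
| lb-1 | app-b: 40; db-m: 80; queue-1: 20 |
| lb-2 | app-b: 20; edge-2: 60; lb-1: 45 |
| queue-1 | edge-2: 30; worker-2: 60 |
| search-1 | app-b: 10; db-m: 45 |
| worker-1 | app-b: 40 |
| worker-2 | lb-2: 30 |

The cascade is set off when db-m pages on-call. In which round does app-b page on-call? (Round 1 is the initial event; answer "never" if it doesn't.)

Round 1 — db-m pages on-call (initial).
  app-b: +95 → 95 ≥ 80
  edge-1: +40 → 40 < 80
  edge-2: +40 → 40 < 120
  search-1: +65 → 65 < 90
Round 2 — app-b pages on-call.
  edge-1: +10 → 50 < 80
No further pages.

2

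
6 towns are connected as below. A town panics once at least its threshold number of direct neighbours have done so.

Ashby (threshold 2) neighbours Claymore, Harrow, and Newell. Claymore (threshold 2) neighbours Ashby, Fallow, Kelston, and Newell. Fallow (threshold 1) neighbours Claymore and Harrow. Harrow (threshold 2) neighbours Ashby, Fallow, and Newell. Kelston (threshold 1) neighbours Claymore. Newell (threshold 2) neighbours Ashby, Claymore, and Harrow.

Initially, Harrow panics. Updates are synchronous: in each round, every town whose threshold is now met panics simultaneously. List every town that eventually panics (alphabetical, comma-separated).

Round 1 — Harrow panics (initial).
Round 2 — checking thresholds:
  Ashby: 1 of 3 neighbours < 2, not yet.
  Fallow: 1 of 2 neighbours ≥ 1, panics.
  Newell: 1 of 3 neighbours < 2, not yet.
Round 3 — no new panics; cascade stops.

Fallow, Harrow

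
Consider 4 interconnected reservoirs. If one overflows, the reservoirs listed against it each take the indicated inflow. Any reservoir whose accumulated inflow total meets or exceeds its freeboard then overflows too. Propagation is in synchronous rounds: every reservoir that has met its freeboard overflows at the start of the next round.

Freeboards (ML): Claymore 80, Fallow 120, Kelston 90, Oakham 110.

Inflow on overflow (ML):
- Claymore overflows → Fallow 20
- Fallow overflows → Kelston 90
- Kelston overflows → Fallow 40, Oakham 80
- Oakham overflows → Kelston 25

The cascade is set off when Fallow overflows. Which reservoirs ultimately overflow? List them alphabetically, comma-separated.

Fallow, Kelston

Round 1 — Fallow overflows (initial).
  Kelston: +90 → 90 ≥ 90
Round 2 — Kelston overflows.
  Oakham: +80 → 80 < 110
No further overflows.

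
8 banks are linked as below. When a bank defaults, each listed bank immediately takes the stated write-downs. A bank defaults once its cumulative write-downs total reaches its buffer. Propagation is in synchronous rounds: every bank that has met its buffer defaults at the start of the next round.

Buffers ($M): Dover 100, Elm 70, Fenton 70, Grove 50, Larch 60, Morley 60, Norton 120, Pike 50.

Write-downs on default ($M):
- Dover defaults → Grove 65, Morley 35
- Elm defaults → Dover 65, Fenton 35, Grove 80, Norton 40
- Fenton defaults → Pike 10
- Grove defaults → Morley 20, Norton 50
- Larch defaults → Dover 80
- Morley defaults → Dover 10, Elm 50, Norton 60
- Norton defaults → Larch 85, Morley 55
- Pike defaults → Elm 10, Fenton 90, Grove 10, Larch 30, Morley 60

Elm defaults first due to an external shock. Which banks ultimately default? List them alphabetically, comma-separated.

Elm, Grove

Round 1 — Elm defaults (initial).
  Dover: +65 → 65 < 100
  Fenton: +35 → 35 < 70
  Grove: +80 → 80 ≥ 50
  Norton: +40 → 40 < 120
Round 2 — Grove defaults.
  Morley: +20 → 20 < 60
  Norton: +50 → 90 < 120
No further defaults.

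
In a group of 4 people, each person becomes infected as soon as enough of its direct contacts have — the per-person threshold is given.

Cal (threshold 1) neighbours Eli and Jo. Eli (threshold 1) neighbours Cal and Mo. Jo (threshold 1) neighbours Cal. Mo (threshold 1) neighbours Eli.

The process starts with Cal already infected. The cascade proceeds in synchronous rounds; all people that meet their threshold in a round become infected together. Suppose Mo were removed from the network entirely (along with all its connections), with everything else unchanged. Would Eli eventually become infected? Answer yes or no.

yes

With Mo removed:
Round 1 — Cal becomes infected (initial).
Round 2 — checking thresholds:
  Eli: 1 of 1 neighbours ≥ 1, becomes infected.
  Jo: 1 of 1 neighbours ≥ 1, becomes infected.
Round 3 — no new infections; cascade stops.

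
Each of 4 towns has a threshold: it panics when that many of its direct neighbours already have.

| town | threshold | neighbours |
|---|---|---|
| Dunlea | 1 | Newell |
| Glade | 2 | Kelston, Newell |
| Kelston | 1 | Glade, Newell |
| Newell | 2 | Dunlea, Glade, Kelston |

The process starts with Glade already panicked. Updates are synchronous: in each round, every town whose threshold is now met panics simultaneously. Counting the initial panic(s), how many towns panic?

Round 1 — Glade panics (initial).
Round 2 — checking thresholds:
  Kelston: 1 of 2 neighbours ≥ 1, panics.
  Newell: 1 of 3 neighbours < 2, holds.
Round 3 — checking thresholds:
  Newell: 2 of 3 neighbours ≥ 2, panics.
Round 4 — checking thresholds:
  Dunlea: 1 of 1 neighbours ≥ 1, panics.
Round 5 — no new panics; cascade stops.

4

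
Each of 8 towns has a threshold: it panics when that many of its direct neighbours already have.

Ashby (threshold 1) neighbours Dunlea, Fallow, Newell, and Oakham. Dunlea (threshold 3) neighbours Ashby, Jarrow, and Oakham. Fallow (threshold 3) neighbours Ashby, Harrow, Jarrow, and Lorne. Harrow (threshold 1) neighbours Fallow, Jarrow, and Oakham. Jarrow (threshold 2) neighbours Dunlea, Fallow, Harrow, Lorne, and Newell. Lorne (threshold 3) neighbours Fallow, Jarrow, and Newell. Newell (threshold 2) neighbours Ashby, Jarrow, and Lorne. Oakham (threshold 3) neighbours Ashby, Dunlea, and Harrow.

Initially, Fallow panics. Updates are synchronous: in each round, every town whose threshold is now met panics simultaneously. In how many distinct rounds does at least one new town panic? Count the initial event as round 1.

Round 1 — Fallow panics (initial).
Round 2 — checking thresholds:
  Ashby: 1 of 4 neighbours ≥ 1, panics.
  Harrow: 1 of 3 neighbours ≥ 1, panics.
  Jarrow: 1 of 5 neighbours < 2, below threshold.
  Lorne: 1 of 3 neighbours < 3, below threshold.
Round 3 — checking thresholds:
  Dunlea: 1 of 3 neighbours < 3, below threshold.
  Jarrow: 2 of 5 neighbours ≥ 2, panics.
  Lorne: 1 of 3 neighbours < 3, below threshold.
  Newell: 1 of 3 neighbours < 2, below threshold.
  Oakham: 2 of 3 neighbours < 3, below threshold.
Round 4 — checking thresholds:
  Dunlea: 2 of 3 neighbours < 3, below threshold.
  Lorne: 2 of 3 neighbours < 3, below threshold.
  Newell: 2 of 3 neighbours ≥ 2, panics.
  Oakham: 2 of 3 neighbours < 3, below threshold.
Round 5 — checking thresholds:
  Dunlea: 2 of 3 neighbours < 3, below threshold.
  Lorne: 3 of 3 neighbours ≥ 3, panics.
  Oakham: 2 of 3 neighbours < 3, below threshold.
Round 6 — no new panics; cascade stops.

5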